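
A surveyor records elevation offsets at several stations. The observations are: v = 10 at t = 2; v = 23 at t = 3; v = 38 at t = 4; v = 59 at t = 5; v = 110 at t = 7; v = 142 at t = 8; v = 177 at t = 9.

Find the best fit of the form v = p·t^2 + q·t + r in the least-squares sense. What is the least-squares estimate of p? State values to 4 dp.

p = 1.9190

Sums needed: Σt^2·t^2 = 14036, Σt^2·t = 1808, Σt^2 = 248, Σt·t = 248, Σt = 38, Σ1 = 7.
And Σt^2·v = 31145, Σt·v = 4035, Σv = 559.
Normal equations: [[14036, 1808, 248]; [1808, 248, 38]; [248, 38, 7]]·[p, q, r]ᵀ = [31145, 4035, 559]ᵀ.
Row-reducing yields p = 19505/10164, q = 27871/10164, r = -5111/1694.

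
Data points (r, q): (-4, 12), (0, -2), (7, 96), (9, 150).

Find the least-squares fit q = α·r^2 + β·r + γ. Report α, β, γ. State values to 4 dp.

α = 1.5531, β = 2.9157, γ = -1.4357

From the data, Σr^2·r^2 = 9218, Σr^2·r = 1008, Σr^2 = 146, Σr·r = 146, Σr = 12, Σ1 = 4.
And Σr^2·q = 17046, Σr·q = 1974, Σq = 256.
So AᵀA·[α, β, γ]ᵀ = Aᵀq: [[9218, 1008, 146]; [1008, 146, 12]; [146, 12, 4]]·[α, β, γ]ᵀ = [17046, 1974, 256]ᵀ.
Inverting the 3×3 Gram matrix, [α, β, γ]ᵀ = [15980/10289, 149997/51445, -73861/51445]ᵀ.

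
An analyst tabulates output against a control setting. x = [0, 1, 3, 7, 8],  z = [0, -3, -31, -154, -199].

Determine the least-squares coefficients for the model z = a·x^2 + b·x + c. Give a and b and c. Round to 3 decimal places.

a = -2.912, b = -1.673, c = 0.603

The normal system AᵀA·[a, b, c]ᵀ = Aᵀz is [[6579, 883, 123]; [883, 123, 19]; [123, 19, 5]]·[a, b, c]ᵀ = [-20564, -2766, -387]ᵀ.
Solving the 3×3 system (Gaussian elimination) gives a = -28321/9724, b = -16265/9724, c = 2933/4862.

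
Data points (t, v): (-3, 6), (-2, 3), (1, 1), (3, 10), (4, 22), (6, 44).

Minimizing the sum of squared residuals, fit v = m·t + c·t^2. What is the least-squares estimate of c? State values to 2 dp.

c = 1.07

Normal-equation sums: Σt·t = 75, Σt·t^2 = 273, Σt^2·t^2 = 1731.
Moment sums: Σt·v = 359, Σt^2·v = 2093.
Normal equations: [[75, 273]; [273, 1731]]·[m, c]ᵀ = [359, 2093]ᵀ.
Δ = 75·1731 − 273² = 55296.
m = (359·1731 − 273·2093)/55296 = 695/768; c = (75·2093 − 273·359)/55296 = 273/256.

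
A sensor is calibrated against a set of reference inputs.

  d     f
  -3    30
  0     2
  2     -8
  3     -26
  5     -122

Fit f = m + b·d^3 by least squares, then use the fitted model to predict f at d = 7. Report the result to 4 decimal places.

f̂ = -339.3029

Forming MᵀM = [[5, 133]; [133, 17147]] and Mᵀf = [-124, -16826]ᵀ gives MᵀM·[m, b]ᵀ = Mᵀf.
det = 5·17147 − 133² = 68046.
m = ((-124)·17147 − 133·(-16826))/68046 = 18605/11341; b = (5·(-16826) − 133·(-124))/68046 = -11273/11341.
At d = 7: f̂ = (18605/11341)·(1) + (-11273/11341)·(343) = -3848034/11341.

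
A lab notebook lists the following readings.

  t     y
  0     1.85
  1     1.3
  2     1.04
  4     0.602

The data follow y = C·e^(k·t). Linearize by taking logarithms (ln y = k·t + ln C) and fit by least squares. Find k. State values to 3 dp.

k = -0.275

With ln yᵢ as the transformed response and tᵢ as the regressor:
XᵀX = [[21.0000, 7.0000]; [7.0000, 4]], rhs = [-1.6892, 0.4093]ᵀ  (here Σt = 7.0000, Σ(t)² = 21.0000, Σln y = 0.4093, Σt·ln y = -1.6892).
Δ = 21.0000·4 − (7.0000)² = 35.0000; k = (-1.6892·4 − 7.0000·0.4093)/35.0000 = -0.27490, ln C = (21.0000·0.4093 − 7.0000·-1.6892)/35.0000 = 0.58340.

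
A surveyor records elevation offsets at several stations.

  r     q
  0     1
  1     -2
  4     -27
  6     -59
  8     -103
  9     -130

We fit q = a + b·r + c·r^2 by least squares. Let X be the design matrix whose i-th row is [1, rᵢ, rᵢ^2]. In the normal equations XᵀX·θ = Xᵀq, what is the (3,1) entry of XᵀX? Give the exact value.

198

Row 3 ↔ basis r^2, column 1 ↔ basis 1, so (XᵀX)_{3,1} = Σᵢ r^2 = (0)·(1) + (1)·(1) + (16)·(1) + (36)·(1) + (64)·(1) + (81)·(1) = 198.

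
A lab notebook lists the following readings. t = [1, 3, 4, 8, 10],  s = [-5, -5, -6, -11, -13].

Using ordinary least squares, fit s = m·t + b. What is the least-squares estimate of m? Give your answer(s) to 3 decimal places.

Normal-equation sums: Σt·t = 190, Σt = 26, Σ1 = 5.
For Mᵀs: Σt·s = -262, Σs = -40.
So MᵀM·[m, b]ᵀ = Mᵀs: [[190, 26]; [26, 5]]·[m, b]ᵀ = [-262, -40]ᵀ.
det = 190·5 − 26² = 274.
m = ((-262)·5 − 26·(-40))/274 = -135/137; b = (190·(-40) − 26·(-262))/274 = -394/137.

m = -0.985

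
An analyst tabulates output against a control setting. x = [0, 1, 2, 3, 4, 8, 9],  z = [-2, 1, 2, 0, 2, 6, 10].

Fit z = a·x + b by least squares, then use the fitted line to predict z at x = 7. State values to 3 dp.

Entries of MᵀM: Σx·x = 175, Σx = 27, Σ1 = 7.
And Σx·z = 151, Σz = 19.
Normal equations: [[175, 27]; [27, 7]]·[a, b]ᵀ = [151, 19]ᵀ.
Determinant 175·7 − 27² = 496.
a = (151·7 − 27·19)/496 = 34/31; b = (175·19 − 27·151)/496 = -47/31.
At x = 7: ẑ = (34/31)·(7) + (-47/31)·(1) = 191/31.

ẑ = 6.161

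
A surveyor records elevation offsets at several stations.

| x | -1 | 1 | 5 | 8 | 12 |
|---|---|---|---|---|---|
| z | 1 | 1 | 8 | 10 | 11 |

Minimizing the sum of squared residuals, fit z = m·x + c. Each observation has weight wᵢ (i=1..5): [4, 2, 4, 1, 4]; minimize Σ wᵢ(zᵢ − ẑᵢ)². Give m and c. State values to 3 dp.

m = 0.819, c = 2.091

The normal equations are: 746·m + 74·c = 766;  74·m + 15·c = 92.
(Σwᵢ·x·x = 746, Σwᵢ·x = 74, Σwᵢ·1 = 15, Σwᵢ·x·z = 766, Σwᵢ·z = 92.)
Δ = 746·15 − 74² = 5714.
m = (766·15 − 74·92)/5714 = 2341/2857; c = (746·92 − 74·766)/5714 = 5974/2857.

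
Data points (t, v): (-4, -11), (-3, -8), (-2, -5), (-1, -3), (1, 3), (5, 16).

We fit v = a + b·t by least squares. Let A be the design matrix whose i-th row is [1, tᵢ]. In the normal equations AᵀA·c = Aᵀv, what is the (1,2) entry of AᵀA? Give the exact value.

-4

Row 1 ↔ basis 1, column 2 ↔ basis t, so (AᵀA)_{1,2} = Σᵢ t = (1)·(-4) + (1)·(-3) + (1)·(-2) + (1)·(-1) + (1)·(1) + (1)·(5) = -4.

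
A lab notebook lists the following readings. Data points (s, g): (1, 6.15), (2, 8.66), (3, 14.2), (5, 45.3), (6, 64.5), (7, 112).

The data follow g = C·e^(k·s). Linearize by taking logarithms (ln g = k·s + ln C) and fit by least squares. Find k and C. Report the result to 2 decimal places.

k = 0.50, C = 3.45

With ln gᵢ as the transformed response and sᵢ as the regressor:
XᵀX = [[124.0000, 24.0000]; [24.0000, 6]], rhs = [91.1896, 19.3269]ᵀ  (here Σs = 24.0000, Σ(s)² = 124.0000, Σln g = 19.3269, Σs·ln g = 91.1896).
Slope k = (n·Σs·ln g − Σs·Σln g)/(n·Σ(s)² − (Σs)²) = (6·91.1896 − 24.0000·19.3269)/168.0000 = 0.49579; ln C = (Σln g − k·Σs)/n = 1.23799, so C = exp(1.23799) = 3.44867.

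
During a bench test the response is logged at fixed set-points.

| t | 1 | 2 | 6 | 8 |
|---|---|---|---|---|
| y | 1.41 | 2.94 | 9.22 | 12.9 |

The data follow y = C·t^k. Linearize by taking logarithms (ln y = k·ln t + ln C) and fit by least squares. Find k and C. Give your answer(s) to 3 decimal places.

Let Y = ln y. Fitting Y = k·ln t + ln C by least squares:
Σln t = 4.5643, Σ(ln t)² = 8.0149, Σln y = 6.2006, Σln t·ln y = 10.0453.
Equations: 8.0149·k + 4.5643·ln C = 10.0453;  4.5643·k + 4·ln C = 6.2006.
Slope k = (n·Σln t·ln y − Σln t·Σln y)/(n·Σ(ln t)² − (Σln t)²) = (4·10.0453 − 4.5643·6.2006)/11.2265 = 1.05816; ln C = (Σln y − k·Σln t)/n = 0.34270, so C = exp(0.34270) = 1.40874.

k = 1.058, C = 1.409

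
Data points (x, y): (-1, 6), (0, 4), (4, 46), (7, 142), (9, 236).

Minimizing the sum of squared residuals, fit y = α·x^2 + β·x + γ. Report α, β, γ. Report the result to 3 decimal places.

Sums needed: Σx^2·x^2 = 9219, Σx^2·x = 1135, Σx^2 = 147, Σx·x = 147, Σx = 19, Σ1 = 5.
For Aᵀy: Σx^2·y = 26816, Σx·y = 3296, Σy = 434.
So AᵀA·[α, β, γ]ᵀ = Aᵀy: [[9219, 1135, 147]; [1135, 147, 19]; [147, 19, 5]]·[α, β, γ]ᵀ = [26816, 3296, 434]ᵀ.
Inverting the 3×3 Gram matrix, [α, β, γ]ᵀ = [5807/1936, -2125/1936, 2697/968]ᵀ.

α = 2.999, β = -1.098, γ = 2.786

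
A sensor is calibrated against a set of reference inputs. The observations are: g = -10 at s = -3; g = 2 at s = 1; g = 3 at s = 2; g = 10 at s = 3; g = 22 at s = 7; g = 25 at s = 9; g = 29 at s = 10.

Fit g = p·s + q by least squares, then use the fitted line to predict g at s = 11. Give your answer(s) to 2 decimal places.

ĝ = 32.29

Entries of MᵀM: Σs·s = 253, Σs = 29, Σ1 = 7.
Moment sums: Σs·g = 737, Σg = 81.
Normal equations: [[253, 29]; [29, 7]]·[p, q]ᵀ = [737, 81]ᵀ.
Determinant 253·7 − 29² = 930.
p = (737·7 − 29·81)/930 = 281/93; q = (253·81 − 29·737)/930 = -88/93.
At s = 11: ĝ = (281/93)·(11) + (-88/93)·(1) = 1001/31.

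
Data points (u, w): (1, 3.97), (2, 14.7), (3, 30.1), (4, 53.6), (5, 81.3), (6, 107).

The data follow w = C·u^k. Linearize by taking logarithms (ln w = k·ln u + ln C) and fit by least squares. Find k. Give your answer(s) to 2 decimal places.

Let Y = ln w. Fitting Y = k·ln u + ln C by least squares:
Over the data: Σln u = 6.5793, Σ(ln u)² = 9.4099, Σln w = 20.5237, Σln u·ln w = 26.5741.
Normal system: [[9.4099, 6.5793]; [6.5793, 6]]·[k, ln C]ᵀ = [26.5741, 20.5237]ᵀ.
Slope k = (n·Σln u·ln w − Σln u·Σln w)/(n·Σ(ln u)² − (Σln u)²) = (6·26.5741 − 6.5793·20.5237)/13.1729 = 1.85335; ln C = (Σln w − k·Σln u)/n = 1.38833.

k = 1.85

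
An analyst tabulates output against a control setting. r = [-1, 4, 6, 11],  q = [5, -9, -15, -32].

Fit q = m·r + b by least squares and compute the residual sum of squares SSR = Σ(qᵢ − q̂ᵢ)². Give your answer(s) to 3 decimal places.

SSR = 2.264

Normal-equation sums: Σr·r = 174, Σr = 20, Σ1 = 4.
Right-hand side: Σr·q = -483, Σq = -51.
So MᵀM·[m, b]ᵀ = Mᵀq: [[174, 20]; [20, 4]]·[m, b]ᵀ = [-483, -51]ᵀ.
det = 174·4 − 20² = 296.
m = ((-483)·4 − 20·(-51))/296 = -114/37; b = (174·(-51) − 20·(-483))/296 = 393/148.
Residuals: -109/148, 99/148, 123/148, -113/148; SSR = 335/148.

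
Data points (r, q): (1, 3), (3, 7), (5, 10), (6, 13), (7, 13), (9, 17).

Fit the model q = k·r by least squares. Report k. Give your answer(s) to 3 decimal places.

Normal-equation sums: Σr·r = 201.
Moment sums: Σr·q = 396.
Hence k = 396 / 201 ≈ 1.97015.

k = 1.970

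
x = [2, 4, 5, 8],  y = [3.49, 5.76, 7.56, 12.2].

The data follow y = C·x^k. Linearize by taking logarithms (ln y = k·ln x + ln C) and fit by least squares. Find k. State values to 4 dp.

k = 0.9007

Let Y = ln y. Fitting Y = k·ln x + ln C by least squares:
Σln x = 5.7683, Σ(ln x)² = 9.3166, Σln y = 7.5251, Σln x·ln y = 11.7510.
Equations: 9.3166·k + 5.7683·ln C = 11.7510;  5.7683·k + 4·ln C = 7.5251.
Slope k = (n·Σln x·ln y − Σln x·Σln y)/(n·Σ(ln x)² − (Σln x)²) = (4·11.7510 − 5.7683·7.5251)/3.9930 = 0.90067; ln C = (Σln y − k·Σln x)/n = 0.58245.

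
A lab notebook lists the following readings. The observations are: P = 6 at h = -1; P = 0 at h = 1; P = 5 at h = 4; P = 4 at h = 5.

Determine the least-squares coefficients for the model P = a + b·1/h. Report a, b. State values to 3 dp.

a = 4.059, b = -2.747

From the data, Σ1 = 4, Σ1/h = 9/20, Σ1/h·1/h = 841/400.
For MᵀP: ΣP = 15, Σ1/h·P = -79/20.
MᵀM·[a, b]ᵀ = MᵀP becomes [[4, 9/20]; [9/20, 841/400]]·[a, b]ᵀ = [15, -79/20]ᵀ.
det = 4·(841/400) − (9/20)² = 3283/400.
a = (15·(841/400) − (9/20)·(-79/20))/(3283/400) = 13326/3283; b = (4·(-79/20) − (9/20)·15)/(3283/400) = -9020/3283.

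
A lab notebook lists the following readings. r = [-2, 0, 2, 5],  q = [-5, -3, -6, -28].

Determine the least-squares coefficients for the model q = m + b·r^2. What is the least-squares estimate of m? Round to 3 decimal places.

Entries of MᵀM: Σ1 = 4, Σr^2 = 33, Σr^2·r^2 = 657.
Right-hand side: Σq = -42, Σr^2·q = -744.
Eliminating b: 657·(row 1) − 33·(row 2) gives 1539·m = 657·(-42) − 33·(-744) = -3042, so m = -338/171.
Then b = ((-744) − 33·(-338/171))/657 = -530/513.

m = -1.977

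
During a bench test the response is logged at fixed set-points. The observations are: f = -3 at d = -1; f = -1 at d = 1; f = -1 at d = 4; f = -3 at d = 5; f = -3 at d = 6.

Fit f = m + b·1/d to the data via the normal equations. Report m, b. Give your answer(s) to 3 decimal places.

m = -2.320, b = 0.977

The normal system AᵀA·[m, b]ᵀ = Aᵀf is [[5, 37/60]; [37/60, 7669/3600]]·[m, b]ᵀ = [-11, 13/20]ᵀ.
det = 5·(7669/3600) − (37/60)² = 2311/225.
m = ((-11)·(7669/3600) − (37/60)·(13/20))/(2311/225) = -42901/18488; b = (5·(13/20) − (37/60)·(-11))/(2311/225) = 4515/4622.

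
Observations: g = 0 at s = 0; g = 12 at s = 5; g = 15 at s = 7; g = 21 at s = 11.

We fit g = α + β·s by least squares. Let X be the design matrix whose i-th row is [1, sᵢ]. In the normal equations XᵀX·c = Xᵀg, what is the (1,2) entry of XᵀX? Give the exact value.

Row 1 ↔ basis 1, column 2 ↔ basis s, so (XᵀX)_{1,2} = Σᵢ s = (1)·(0) + (1)·(5) + (1)·(7) + (1)·(11) = 23.

23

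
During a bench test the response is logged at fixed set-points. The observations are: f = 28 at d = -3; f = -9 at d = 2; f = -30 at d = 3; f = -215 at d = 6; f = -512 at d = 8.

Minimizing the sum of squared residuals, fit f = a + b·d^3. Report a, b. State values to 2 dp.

a = -0.69, b = -1.00

Setting ∂/∂a … = 0 gives: 5·a + 736·b = -738;  736·a + 310322·b = -310222.
(Σ1 = 5, Σd^3 = 736, Σd^3·d^3 = 310322, Σf = -738, Σd^3·f = -310222.)
Determinant 5·310322 − 736² = 1009914.
a = ((-738)·310322 − 736·(-310222))/1009914 = -347122/504957; b = (5·(-310222) − 736·(-738))/1009914 = -503971/504957.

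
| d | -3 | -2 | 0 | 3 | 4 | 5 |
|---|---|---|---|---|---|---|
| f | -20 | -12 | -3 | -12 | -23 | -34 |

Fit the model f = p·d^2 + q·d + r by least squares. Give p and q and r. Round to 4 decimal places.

p = -1.5011, q = 1.2529, r = -3.0335

From the data, Σd^2·d^2 = 1059, Σd^2·d = 181, Σd^2 = 63, Σd·d = 63, Σd = 7, Σ1 = 6.
For Xᵀf: Σd^2·f = -1554, Σd·f = -214, Σf = -104.
Solving the 3×3 system (Gaussian elimination) gives p = -23057/15360, q = 1283/1024, r = -23297/7680.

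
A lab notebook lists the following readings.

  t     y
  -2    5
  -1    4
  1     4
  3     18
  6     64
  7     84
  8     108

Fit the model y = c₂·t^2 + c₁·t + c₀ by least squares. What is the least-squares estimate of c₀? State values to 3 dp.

Normal-equation sums: Σt^2·t^2 = 7892, Σt^2·t = 1090, Σt^2 = 164, Σt·t = 164, Σt = 22, Σ1 = 7.
And Σt^2·y = 13522, Σt·y = 1880, Σy = 287.
Inverting the 3×3 Gram matrix, [c₂, c₁, c₀]ᵀ = [987/643, 651/643, 1193/643]ᵀ.

c₀ = 1.855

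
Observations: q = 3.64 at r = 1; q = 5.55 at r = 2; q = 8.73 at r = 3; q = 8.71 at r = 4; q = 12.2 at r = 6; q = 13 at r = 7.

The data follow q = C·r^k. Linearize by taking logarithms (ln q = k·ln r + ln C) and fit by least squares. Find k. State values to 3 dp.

Taking logs, ln q = k·ln r + ln C, so regress ln q on ln r.
AᵀA = [[10.6062, 6.9157]; [6.9157, 6]], rhs = [16.0421, 12.4034]ᵀ  (here Σln r = 6.9157, Σ(ln r)² = 10.6062, Σln q = 12.4034, Σln r·ln q = 16.0421).
Solving (det = 15.8099): k = 0.66249, ln C = 1.30363.

k = 0.662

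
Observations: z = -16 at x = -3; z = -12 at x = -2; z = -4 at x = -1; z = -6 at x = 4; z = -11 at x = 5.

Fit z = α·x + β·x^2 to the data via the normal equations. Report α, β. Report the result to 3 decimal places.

α = 2.754, β = -1.010

The normal system AᵀA·[α, β]ᵀ = Aᵀz is [[55, 153]; [153, 979]]·[α, β]ᵀ = [-3, -567]ᵀ.
Determinant 55·979 − 153² = 30436.
α = ((-3)·979 − 153·(-567))/30436 = 41907/15218; β = (55·(-567) − 153·(-3))/30436 = -15363/15218.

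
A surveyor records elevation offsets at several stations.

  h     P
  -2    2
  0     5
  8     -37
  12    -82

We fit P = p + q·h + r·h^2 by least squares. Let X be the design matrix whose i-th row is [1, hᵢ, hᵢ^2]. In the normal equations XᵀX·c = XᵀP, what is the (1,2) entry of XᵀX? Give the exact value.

18

Row 1 ↔ basis 1, column 2 ↔ basis h, so (XᵀX)_{1,2} = Σᵢ h = (1)·(-2) + (1)·(0) + (1)·(8) + (1)·(12) = 18.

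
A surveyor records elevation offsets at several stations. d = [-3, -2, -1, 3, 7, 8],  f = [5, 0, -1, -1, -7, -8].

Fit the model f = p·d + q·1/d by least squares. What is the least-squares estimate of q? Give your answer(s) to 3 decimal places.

Forming XᵀX = [[136, 6]; [6, 42569/28224]] and Xᵀf = [-130, -3]ᵀ gives XᵀX·[p, q]ᵀ = Xᵀf.
Eliminating q: (42569/28224)·(row 1) − 6·(row 2) gives (596665/3528)·p = (42569/28224)·(-130) − 6·(-3) = -2512969/14112, so p = -2512969/2386660.
Then q = ((-3) − 6·(-2512969/2386660))/(42569/28224) = 1312416/596665.

q = 2.200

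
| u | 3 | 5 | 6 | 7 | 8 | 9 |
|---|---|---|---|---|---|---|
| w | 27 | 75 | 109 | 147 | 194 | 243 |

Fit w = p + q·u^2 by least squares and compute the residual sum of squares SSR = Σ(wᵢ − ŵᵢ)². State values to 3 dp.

The normal equations are: 6·p + 264·q = 795;  264·p + 15060·q = 45344.
det = 6·15060 − 264² = 20664.
p = (795·15060 − 264·45344)/20664 = 157/1722; q = (6·45344 − 264·795)/20664 = 2591/861.
Residuals: -43/246, -557/1722, 989/1722, -941/1722, 2263/1722, -1453/1722; SSR = 5515/1722.

SSR = 3.203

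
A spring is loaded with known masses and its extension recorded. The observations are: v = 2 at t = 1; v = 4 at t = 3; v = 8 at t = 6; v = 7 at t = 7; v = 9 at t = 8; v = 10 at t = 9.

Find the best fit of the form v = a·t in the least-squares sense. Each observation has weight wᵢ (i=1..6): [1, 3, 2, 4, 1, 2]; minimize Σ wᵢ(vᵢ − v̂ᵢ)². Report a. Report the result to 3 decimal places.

The normal equations are: 522·a = 582.
a = 582/522 = 1.11494.

a = 1.115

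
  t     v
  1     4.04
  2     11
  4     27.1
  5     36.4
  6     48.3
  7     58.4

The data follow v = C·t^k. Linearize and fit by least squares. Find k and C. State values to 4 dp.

k = 1.3658, C = 4.1166

With ln vᵢ as the transformed response and ln tᵢ as the regressor:
Sums: Σln t = 7.4265, Σ(ln t)² = 11.9895, Σln v = 18.6330, Σln t·ln v = 26.8835.
Normal system: [[11.9895, 7.4265]; [7.4265, 6]]·[k, ln C]ᵀ = [26.8835, 18.6330]ᵀ.
Solving (det = 16.7835): k = 1.36576, ln C = 1.41502, so C = exp(1.41502) = 4.11656.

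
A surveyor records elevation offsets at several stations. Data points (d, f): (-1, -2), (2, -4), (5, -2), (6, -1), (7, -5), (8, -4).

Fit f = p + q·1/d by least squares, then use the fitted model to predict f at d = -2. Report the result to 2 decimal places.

With design matrix M, MᵀM = [[6, 113/840]; [113/840, 955249/705600]] and Mᵀf = [-18, -187/105]ᵀ.
Eliminating q: (955249/705600)·(row 1) − (113/840)·(row 2) gives (228749/28224)·p = (955249/705600)·(-18) − (113/840)·(-187/105) = -8512717/352800, so p = -17025434/5718725.
Then q = ((-187/105) − (113/840)·(-17025434/5718725))/(955249/705600) = -1166256/1143745.
At d = -2: f̂ = (-17025434/5718725)·(1) + (-1166256/1143745)·(-1/2) = -14109794/5718725.

f̂ = -2.47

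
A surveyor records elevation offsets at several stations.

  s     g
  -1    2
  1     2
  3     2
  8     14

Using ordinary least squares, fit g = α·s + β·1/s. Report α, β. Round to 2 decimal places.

Normal-equation sums: Σs·s = 75, Σs·1/s = 4, Σ1/s·1/s = 1225/576.
Moment sums: Σs·g = 118, Σ1/s·g = 29/12.
So XᵀX·[α, β]ᵀ = Xᵀg: [[75, 4]; [4, 1225/576]]·[α, β]ᵀ = [118, 29/12]ᵀ.
Eliminating β: (1225/576)·(row 1) − 4·(row 2) gives (27553/192)·α = (1225/576)·118 − 4·(29/12) = 69491/288, so α = 138982/82659.
Then β = ((29/12) − 4·(138982/82659))/(1225/576) = -55824/27553.

α = 1.68, β = -2.03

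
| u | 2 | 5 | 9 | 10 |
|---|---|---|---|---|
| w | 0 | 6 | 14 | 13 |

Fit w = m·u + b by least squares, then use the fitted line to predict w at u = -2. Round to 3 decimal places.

ŵ = -6.573

The normal equations are: 210·m + 26·b = 286;  26·m + 4·b = 33.
(Σu·u = 210, Σu = 26, Σ1 = 4, Σu·w = 286, Σw = 33.)
Determinant 210·4 − 26² = 164.
m = (286·4 − 26·33)/164 = 143/82; b = (210·33 − 26·286)/164 = -253/82.
At u = -2: ŵ = (143/82)·(-2) + (-253/82)·(1) = -539/82.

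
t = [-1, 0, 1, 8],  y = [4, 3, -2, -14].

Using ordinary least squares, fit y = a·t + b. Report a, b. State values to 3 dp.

a = -2.000, b = 1.750

The normal equations are: 66·a + 8·b = -118;  8·a + 4·b = -9.
det = 66·4 − 8² = 200.
a = ((-118)·4 − 8·(-9))/200 = -2; b = (66·(-9) − 8·(-118))/200 = 7/4.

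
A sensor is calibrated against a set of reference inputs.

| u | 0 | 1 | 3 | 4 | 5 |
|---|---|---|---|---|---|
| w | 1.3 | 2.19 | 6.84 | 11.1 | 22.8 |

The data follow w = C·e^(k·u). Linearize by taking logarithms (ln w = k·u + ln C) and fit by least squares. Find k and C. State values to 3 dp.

Linearized form: ln w = k·u + ln C. From the 5 transformed points,
Over the data: Σu = 13.0000, Σ(u)² = 51.0000, Σln w = 8.5028, Σu·ln w = 31.8138.
Normal system: [[51.0000, 13.0000]; [13.0000, 5]]·[k, ln C]ᵀ = [31.8138, 8.5028]ᵀ.
Δ = 51.0000·5 − (13.0000)² = 86.0000; k = (31.8138·5 − 13.0000·8.5028)/86.0000 = 0.56434, ln C = (51.0000·8.5028 − 13.0000·31.8138)/86.0000 = 0.23326, so C = exp(0.23326) = 1.26271.

k = 0.564, C = 1.263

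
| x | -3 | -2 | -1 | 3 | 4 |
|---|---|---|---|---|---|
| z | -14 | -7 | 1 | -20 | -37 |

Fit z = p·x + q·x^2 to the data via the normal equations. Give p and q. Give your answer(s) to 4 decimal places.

Forming MᵀM = [[39, 55]; [55, 435]] and Mᵀz = [-153, -925]ᵀ gives MᵀM·[p, q]ᵀ = Mᵀz.
Δ = 39·435 − 55² = 13940.
p = ((-153)·435 − 55·(-925))/13940 = -784/697; q = (39·(-925) − 55·(-153))/13940 = -1383/697.

p = -1.1248, q = -1.9842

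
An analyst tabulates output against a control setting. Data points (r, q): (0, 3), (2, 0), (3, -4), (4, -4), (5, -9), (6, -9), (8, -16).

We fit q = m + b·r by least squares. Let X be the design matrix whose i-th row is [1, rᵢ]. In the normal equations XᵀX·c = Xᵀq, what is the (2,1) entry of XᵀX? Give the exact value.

28

Row 2 ↔ basis r, column 1 ↔ basis 1, so (XᵀX)_{2,1} = Σᵢ r = (0)·(1) + (2)·(1) + (3)·(1) + (4)·(1) + (5)·(1) + (6)·(1) + (8)·(1) = 28.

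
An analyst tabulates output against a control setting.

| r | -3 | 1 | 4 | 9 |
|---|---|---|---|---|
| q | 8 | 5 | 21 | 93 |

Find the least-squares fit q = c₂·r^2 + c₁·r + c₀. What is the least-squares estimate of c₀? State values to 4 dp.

c₀ = 1.9658

The normal equations are: 6899·c₂ + 767·c₁ + 107·c₀ = 7946;  767·c₂ + 107·c₁ + 11·c₀ = 902;  107·c₂ + 11·c₁ + 4·c₀ = 127.
Inverting the 3×3 Gram matrix, [c₂, c₁, c₀]ᵀ = [2439/2398, 2247/2398, 2357/1199]ᵀ.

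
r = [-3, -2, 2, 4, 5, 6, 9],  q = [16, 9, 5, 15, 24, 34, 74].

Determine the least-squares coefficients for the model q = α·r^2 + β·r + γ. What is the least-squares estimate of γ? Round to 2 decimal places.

Compute the Gram sums: Σr^2·r^2 = 8851, Σr^2·r = 1107, Σr^2 = 175, Σr·r = 175, Σr = 21, Σ1 = 7.
Right-hand side: Σr^2·q = 8258, Σr·q = 994, Σq = 177.
Normal equations: [[8851, 1107, 175]; [1107, 175, 21]; [175, 21, 7]]·[α, β, γ]ᵀ = [8258, 994, 177]ᵀ.
Row-reducing yields α = 79915/81294, β = -26403/27098, γ = 60803/16737.

γ = 3.63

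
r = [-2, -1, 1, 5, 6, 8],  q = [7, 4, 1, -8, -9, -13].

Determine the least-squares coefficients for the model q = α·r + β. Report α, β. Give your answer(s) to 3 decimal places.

α = -1.980, β = 2.610

Sums needed: Σr·r = 131, Σr = 17, Σ1 = 6.
And Σr·q = -215, Σq = -18.
AᵀA·[α, β]ᵀ = Aᵀq becomes [[131, 17]; [17, 6]]·[α, β]ᵀ = [-215, -18]ᵀ.
Eliminating β: 6·(row 1) − 17·(row 2) gives 497·α = 6·(-215) − 17·(-18) = -984, so α = -984/497.
Then β = ((-18) − 17·(-984/497))/6 = 1297/497.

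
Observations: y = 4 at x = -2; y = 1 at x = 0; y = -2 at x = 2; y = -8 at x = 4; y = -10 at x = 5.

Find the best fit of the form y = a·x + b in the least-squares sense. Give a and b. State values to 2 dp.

From the data, Σx·x = 49, Σx = 9, Σ1 = 5.
For Aᵀy: Σx·y = -94, Σy = -15.
Normal equations: [[49, 9]; [9, 5]]·[a, b]ᵀ = [-94, -15]ᵀ.
Eliminating b: 5·(row 1) − 9·(row 2) gives 164·a = 5·(-94) − 9·(-15) = -335, so a = -335/164.
Then b = ((-15) − 9·(-335/164))/5 = 111/164.

a = -2.04, b = 0.68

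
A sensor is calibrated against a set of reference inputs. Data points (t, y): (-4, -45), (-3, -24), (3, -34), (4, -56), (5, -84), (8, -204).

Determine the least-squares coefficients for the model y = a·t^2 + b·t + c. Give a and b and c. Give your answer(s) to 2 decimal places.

The normal system XᵀX·[a, b, c]ᵀ = Xᵀy is [[5395, 637, 139]; [637, 139, 13]; [139, 13, 6]]·[a, b, c]ᵀ = [-17294, -2126, -447]ᵀ.
Inverting the 3×3 Gram matrix, [a, b, c]ᵀ = [-38029/12826, -18719/12826, -16987/6413]ᵀ.

a = -2.96, b = -1.46, c = -2.65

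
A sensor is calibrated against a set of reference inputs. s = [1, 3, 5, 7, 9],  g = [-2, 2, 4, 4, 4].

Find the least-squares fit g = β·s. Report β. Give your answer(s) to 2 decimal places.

Setting ∂/∂β … = 0 gives: 165·β = 88.
(Σs·s = 165, Σs·g = 88.)
Hence β = 88 / 165 ≈ 0.533333.

β = 0.53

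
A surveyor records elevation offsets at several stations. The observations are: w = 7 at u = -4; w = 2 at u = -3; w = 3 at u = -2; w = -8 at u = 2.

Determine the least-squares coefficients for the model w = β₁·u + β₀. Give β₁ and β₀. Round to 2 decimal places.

β₁ = -2.36, β₀ = -3.13

Compute the Gram sums: Σu·u = 33, Σu = -7, Σ1 = 4.
And Σu·w = -56, Σw = 4.
det = 33·4 − (-7)² = 83.
β₁ = ((-56)·4 − (-7)·4)/83 = -196/83; β₀ = (33·4 − (-7)·(-56))/83 = -260/83.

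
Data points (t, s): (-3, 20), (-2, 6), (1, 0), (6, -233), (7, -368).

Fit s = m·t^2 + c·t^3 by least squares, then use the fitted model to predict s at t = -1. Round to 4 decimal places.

ŝ = 0.3599

AᵀA·[m, c]ᵀ = Aᵀs reads: 3795·m + 24309·c = -26216;  24309·m + 165099·c = -177140.
(Σt^2·t^2 = 3795, Σt^2·t^3 = 24309, Σt^3·t^3 = 165099, Σt^2·s = -26216, Σt^3·s = -177140.)
Determinant 3795·165099 − 24309² = 35623224.
m = ((-26216)·165099 − 24309·(-177140))/35623224 = -263561/424086; c = (3795·(-177140) − 24309·(-26216))/35623224 = -416209/424086.
At t = -1: ŝ = (-263561/424086)·(1) + (-416209/424086)·(-1) = 76324/212043.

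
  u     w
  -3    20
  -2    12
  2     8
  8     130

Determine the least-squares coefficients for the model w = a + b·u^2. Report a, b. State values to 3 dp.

a = 2.000, b = 2.000

The normal system MᵀM·[a, b]ᵀ = Mᵀw is [[4, 81]; [81, 4209]]·[a, b]ᵀ = [170, 8580]ᵀ.
Determinant 4·4209 − 81² = 10275.
a = (170·4209 − 81·8580)/10275 = 2; b = (4·8580 − 81·170)/10275 = 2.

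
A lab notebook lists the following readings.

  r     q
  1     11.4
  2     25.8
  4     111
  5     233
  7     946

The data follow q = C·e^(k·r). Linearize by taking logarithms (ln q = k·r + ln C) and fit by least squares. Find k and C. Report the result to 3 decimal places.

Taking logs, ln q = k·r + ln C, so regress ln q on r.
Σr = 19.0000, Σ(r)² = 95.0000, Σln q = 22.6968, Σr·ln q = 102.9934.
Equations: 95.0000·k + 19.0000·ln C = 102.9934;  19.0000·k + 5·ln C = 22.6968.
Δ = 95.0000·5 − (19.0000)² = 114.0000; k = (102.9934·5 − 19.0000·22.6968)/114.0000 = 0.73445, ln C = (95.0000·22.6968 − 19.0000·102.9934)/114.0000 = 1.74844, so C = exp(1.74844) = 5.74562.

k = 0.734, C = 5.746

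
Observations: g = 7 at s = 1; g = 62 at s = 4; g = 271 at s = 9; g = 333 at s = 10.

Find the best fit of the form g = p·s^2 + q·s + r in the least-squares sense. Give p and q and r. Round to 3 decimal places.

Sums needed: Σs^2·s^2 = 16818, Σs^2·s = 1794, Σs^2 = 198, Σs·s = 198, Σs = 24, Σ1 = 4.
For Mᵀg: Σs^2·g = 56250, Σs·g = 6024, Σg = 673.
So MᵀM·[p, q, r]ᵀ = Mᵀg: [[16818, 1794, 198]; [1794, 198, 24]; [198, 24, 4]]·[p, q, r]ᵀ = [56250, 6024, 673]ᵀ.
Solving the 3×3 system (Gaussian elimination) gives p = 3895/1298, q = 4027/1298, r = 712/649.

p = 3.001, q = 3.102, r = 1.097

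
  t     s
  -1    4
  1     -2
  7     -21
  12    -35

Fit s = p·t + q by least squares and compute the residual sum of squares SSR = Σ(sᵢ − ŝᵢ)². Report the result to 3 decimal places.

Sums needed: Σt·t = 195, Σt = 19, Σ1 = 4.
And Σt·s = -573, Σs = -54.
So XᵀX·[p, q]ᵀ = Xᵀs: [[195, 19]; [19, 4]]·[p, q]ᵀ = [-573, -54]ᵀ.
Δ = 195·4 − 19² = 419.
p = ((-573)·4 − 19·(-54))/419 = -1266/419; q = (195·(-54) − 19·(-573))/419 = 357/419.
Residuals: 53/419, 71/419, -294/419, 170/419; SSR = 294/419.

SSR = 0.702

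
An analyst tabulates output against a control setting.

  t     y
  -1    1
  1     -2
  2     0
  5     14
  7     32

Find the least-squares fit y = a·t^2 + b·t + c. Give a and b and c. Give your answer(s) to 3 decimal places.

a = 0.857, b = -1.250, c = -1.214

Sums needed: Σt^2·t^2 = 3044, Σt^2·t = 476, Σt^2 = 80, Σt·t = 80, Σt = 14, Σ1 = 5.
And Σt^2·y = 1917, Σt·y = 291, Σy = 45.
MᵀM·[a, b, c]ᵀ = Mᵀy becomes [[3044, 476, 80]; [476, 80, 14]; [80, 14, 5]]·[a, b, c]ᵀ = [1917, 291, 45]ᵀ.
Row-reducing yields a = 6/7, b = -5/4, c = -17/14.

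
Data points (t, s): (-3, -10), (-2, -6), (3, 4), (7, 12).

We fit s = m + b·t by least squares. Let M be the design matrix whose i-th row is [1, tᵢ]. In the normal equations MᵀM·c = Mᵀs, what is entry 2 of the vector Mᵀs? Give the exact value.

138

Entry 2 ↔ basis t, so (Mᵀs)_{2} = Σᵢ (t)·sᵢ = (-3)·(-10) + (-2)·(-6) + (3)·(4) + (7)·(12) = 138.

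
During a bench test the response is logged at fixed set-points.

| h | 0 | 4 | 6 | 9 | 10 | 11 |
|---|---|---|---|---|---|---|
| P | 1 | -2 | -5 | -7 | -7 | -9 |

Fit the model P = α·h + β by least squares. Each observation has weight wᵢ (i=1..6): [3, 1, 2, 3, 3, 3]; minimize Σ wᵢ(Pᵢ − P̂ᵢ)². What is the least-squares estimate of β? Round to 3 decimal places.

β = 0.940

XᵀWX·[α, β]ᵀ = XᵀWP reads: 994·α + 106·β = -764;  106·α + 15·β = -78.
det = 994·15 − 106² = 3674.
α = ((-764)·15 − 106·(-78))/3674 = -1596/1837; β = (994·(-78) − 106·(-764))/3674 = 1726/1837.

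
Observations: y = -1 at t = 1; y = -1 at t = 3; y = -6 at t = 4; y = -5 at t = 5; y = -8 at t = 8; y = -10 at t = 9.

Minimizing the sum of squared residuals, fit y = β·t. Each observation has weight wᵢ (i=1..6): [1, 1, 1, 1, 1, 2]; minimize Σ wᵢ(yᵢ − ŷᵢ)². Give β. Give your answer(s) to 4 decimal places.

The normal system MᵀWM·[β]ᵀ = MᵀWy is [[277]]·[β]ᵀ = [-297]ᵀ.
β = (-297)/277 = -1.0722.

β = -1.0722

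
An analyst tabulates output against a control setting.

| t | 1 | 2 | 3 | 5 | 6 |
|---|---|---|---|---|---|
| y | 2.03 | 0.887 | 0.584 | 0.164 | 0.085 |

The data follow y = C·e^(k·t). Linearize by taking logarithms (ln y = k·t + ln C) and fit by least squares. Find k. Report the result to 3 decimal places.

Let Y = ln y. Fitting Y = k·t + ln C by least squares:
AᵀA = [[75.0000, 17.0000]; [17.0000, 5]], rhs = [-24.9754, -4.2227]ᵀ  (here Σt = 17.0000, Σ(t)² = 75.0000, Σln y = -4.2227, Σt·ln y = -24.9754).
Slope k = (n·Σt·ln y − Σt·Σln y)/(n·Σ(t)² − (Σt)²) = (5·-24.9754 − 17.0000·-4.2227)/86.0000 = -0.61734; ln C = (Σln y − k·Σt)/n = 1.25439.

k = -0.617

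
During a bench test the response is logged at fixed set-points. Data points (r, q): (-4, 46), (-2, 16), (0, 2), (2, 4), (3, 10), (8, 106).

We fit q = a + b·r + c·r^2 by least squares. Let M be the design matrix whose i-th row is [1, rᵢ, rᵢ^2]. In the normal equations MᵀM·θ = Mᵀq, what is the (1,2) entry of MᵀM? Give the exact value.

Row 1 ↔ basis 1, column 2 ↔ basis r, so (MᵀM)_{1,2} = Σᵢ r = (1)·(-4) + (1)·(-2) + (1)·(0) + (1)·(2) + (1)·(3) + (1)·(8) = 7.

7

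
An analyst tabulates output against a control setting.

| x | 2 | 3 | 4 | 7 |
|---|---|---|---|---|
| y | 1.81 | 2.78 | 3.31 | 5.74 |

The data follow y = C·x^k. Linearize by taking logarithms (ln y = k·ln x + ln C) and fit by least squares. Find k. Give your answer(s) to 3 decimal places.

Taking logs, ln y = k·ln x + ln C, so regress ln y on ln x.
XᵀX = [[7.3958, 5.1240]; [5.1240, 4]], rhs = [6.5943, 4.5602]ᵀ  (here Σln x = 5.1240, Σ(ln x)² = 7.3958, Σln y = 4.5602, Σln x·ln y = 6.5943).
Δ = 7.3958·4 − (5.1240)² = 3.3281; k = (6.5943·4 − 5.1240·4.5602)/3.3281 = 0.90466, ln C = (7.3958·4.5602 − 5.1240·6.5943)/3.3281 = -0.01882.

k = 0.905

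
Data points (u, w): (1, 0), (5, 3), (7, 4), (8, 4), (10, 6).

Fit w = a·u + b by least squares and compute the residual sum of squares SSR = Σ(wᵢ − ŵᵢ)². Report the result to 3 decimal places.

SSR = 0.479

Compute the Gram sums: Σu·u = 239, Σu = 31, Σ1 = 5.
Right-hand side: Σu·w = 135, Σw = 17.
MᵀM·[a, b]ᵀ = Mᵀw becomes [[239, 31]; [31, 5]]·[a, b]ᵀ = [135, 17]ᵀ.
Determinant 239·5 − 31² = 234.
a = (135·5 − 31·17)/234 = 74/117; b = (239·17 − 31·135)/234 = -61/117.
Residuals: -1/9, 14/39, 11/117, -7/13, 23/117; SSR = 56/117.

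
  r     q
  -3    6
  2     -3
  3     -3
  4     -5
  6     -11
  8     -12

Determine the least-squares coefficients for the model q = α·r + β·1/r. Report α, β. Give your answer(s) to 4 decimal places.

α = -1.5942, β = 0.8337

The normal system AᵀA·[α, β]ᵀ = Aᵀq is [[138, 6]; [6, 37/64]]·[α, β]ᵀ = [-215, -109/12]ᵀ.
Determinant 138·(37/64) − 6² = 1401/32.
α = ((-215)·(37/64) − 6·(-109/12))/(1401/32) = -1489/934; β = (138·(-109/12) − 6·(-215))/(1401/32) = 1168/1401.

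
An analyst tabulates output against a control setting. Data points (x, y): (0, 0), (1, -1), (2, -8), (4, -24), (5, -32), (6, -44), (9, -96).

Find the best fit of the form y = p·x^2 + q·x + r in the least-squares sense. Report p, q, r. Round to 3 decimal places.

Forming AᵀA = [[8755, 1143, 163]; [1143, 163, 27]; [163, 27, 7]] and Aᵀy = [-10577, -1401, -205]ᵀ gives AᵀA·[p, q, r]ᵀ = Aᵀy.
Solving the 3×3 system (Gaussian elimination) gives p = -1732/1713, q = -876/571, r = 301/1713.

p = -1.011, q = -1.534, r = 0.176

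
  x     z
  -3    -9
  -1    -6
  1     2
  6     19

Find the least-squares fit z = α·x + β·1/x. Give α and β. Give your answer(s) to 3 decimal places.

The normal system MᵀM·[α, β]ᵀ = Mᵀz is [[47, 4]; [4, 77/36]]·[α, β]ᵀ = [149, 85/6]ᵀ.
Δ = 47·(77/36) − 4² = 3043/36.
α = (149·(77/36) − 4·(85/6))/(3043/36) = 9433/3043; β = (47·(85/6) − 4·149)/(3043/36) = 2514/3043.

α = 3.100, β = 0.826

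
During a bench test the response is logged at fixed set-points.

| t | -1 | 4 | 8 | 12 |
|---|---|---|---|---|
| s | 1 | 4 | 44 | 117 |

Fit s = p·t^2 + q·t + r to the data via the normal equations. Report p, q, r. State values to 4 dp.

With design matrix X, XᵀX = [[25089, 2303, 225]; [2303, 225, 23]; [225, 23, 4]] and Xᵀs = [19729, 1771, 166]ᵀ.
Row-reducing yields p = 139759/134552, q = -30571/12232, r = -42990/16819.

p = 1.0387, q = -2.4993, r = -2.5560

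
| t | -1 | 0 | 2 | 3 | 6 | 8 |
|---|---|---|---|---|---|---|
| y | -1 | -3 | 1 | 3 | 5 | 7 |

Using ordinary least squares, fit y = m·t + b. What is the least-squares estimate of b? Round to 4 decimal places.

b = -1.1000

Sums needed: Σt·t = 114, Σt = 18, Σ1 = 6.
And Σt·y = 98, Σy = 12.
MᵀM·[m, b]ᵀ = Mᵀy becomes [[114, 18]; [18, 6]]·[m, b]ᵀ = [98, 12]ᵀ.
Δ = 114·6 − 18² = 360.
m = (98·6 − 18·12)/360 = 31/30; b = (114·12 − 18·98)/360 = -11/10.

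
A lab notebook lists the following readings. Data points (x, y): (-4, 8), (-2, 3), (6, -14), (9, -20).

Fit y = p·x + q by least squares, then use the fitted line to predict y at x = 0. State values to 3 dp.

ŷ = -0.927

From the data, Σx·x = 137, Σx = 9, Σ1 = 4.
And Σx·y = -302, Σy = -23.
Δ = 137·4 − 9² = 467.
p = ((-302)·4 − 9·(-23))/467 = -1001/467; q = (137·(-23) − 9·(-302))/467 = -433/467.
At x = 0: ŷ = (-1001/467)·(0) + (-433/467)·(1) = -433/467.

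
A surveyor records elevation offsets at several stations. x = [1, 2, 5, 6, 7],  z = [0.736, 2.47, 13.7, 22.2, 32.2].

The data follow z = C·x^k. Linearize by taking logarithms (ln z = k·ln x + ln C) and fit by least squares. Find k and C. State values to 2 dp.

k = 1.92, C = 0.69

Linearized form: ln z = k·ln x + ln C. From the 5 transformed points,
AᵀA = [[10.0677, 6.0403]; [6.0403, 5]], rhs = [17.1500, 9.7871]ᵀ  (here Σln x = 6.0403, Σ(ln x)² = 10.0677, Σln z = 9.7871, Σln x·ln z = 17.1500).
Δ = 10.0677·5 − (6.0403)² = 13.8539; k = (17.1500·5 − 6.0403·9.7871)/13.8539 = 1.92245, ln C = (10.0677·9.7871 − 6.0403·17.1500)/13.8539 = -0.36499, so C = exp(-0.36499) = 0.69421.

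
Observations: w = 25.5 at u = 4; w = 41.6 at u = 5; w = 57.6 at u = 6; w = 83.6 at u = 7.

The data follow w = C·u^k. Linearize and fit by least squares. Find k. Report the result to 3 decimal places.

Linearized form: ln w = k·ln u + ln C. From the 4 transformed points,
XᵀX = [[11.5091, 6.7334]; [6.7334, 4]], rhs = [26.3655, 15.4463]ᵀ  (here Σln u = 6.7334, Σ(ln u)² = 11.5091, Σln w = 15.4463, Σln u·ln w = 26.3655).
Slope k = (n·Σln u·ln w − Σln u·Σln w)/(n·Σ(ln u)² − (Σln u)²) = (4·26.3655 − 6.7334·15.4463)/0.6976 = 2.08673; ln C = (Σln w − k·Σln u)/n = 0.34889.

k = 2.087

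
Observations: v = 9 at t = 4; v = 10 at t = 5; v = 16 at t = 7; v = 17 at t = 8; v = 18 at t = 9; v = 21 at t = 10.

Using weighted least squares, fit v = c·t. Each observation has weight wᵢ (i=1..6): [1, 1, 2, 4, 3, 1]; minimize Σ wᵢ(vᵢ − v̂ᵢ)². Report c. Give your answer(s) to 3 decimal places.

The normal system MᵀWM·[c]ᵀ = MᵀWv is [[738]]·[c]ᵀ = [1550]ᵀ.
Hence c = 1550 / 738 ≈ 2.10027.

c = 2.100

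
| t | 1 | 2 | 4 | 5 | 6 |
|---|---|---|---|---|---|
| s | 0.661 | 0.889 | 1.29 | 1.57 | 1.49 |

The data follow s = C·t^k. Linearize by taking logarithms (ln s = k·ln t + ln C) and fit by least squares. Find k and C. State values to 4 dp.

k = 0.4938, C = 0.6527

Let Y = ln s. Fitting Y = k·ln t + ln C by least squares:
Σln t = 5.4806, Σ(ln t)² = 8.2030, Σln s = 0.5728, Σln t·ln s = 1.7119.
Equations: 8.2030·k + 5.4806·ln C = 1.7119;  5.4806·k + 5·ln C = 0.5728.
Solving (det = 10.9774): k = 0.49376, ln C = -0.42666, so C = exp(-0.42666) = 0.65269.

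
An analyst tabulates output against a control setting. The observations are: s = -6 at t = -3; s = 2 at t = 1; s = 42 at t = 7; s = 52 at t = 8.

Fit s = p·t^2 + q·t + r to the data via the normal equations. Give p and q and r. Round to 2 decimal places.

p = 0.47, q = 2.93, r = -1.41

With design matrix X, XᵀX = [[6579, 829, 123]; [829, 123, 13]; [123, 13, 4]] and Xᵀs = [5334, 730, 90]ᵀ.
Solving the 3×3 system (Gaussian elimination) gives p = 572/1223, q = 60954/20791, r = -29316/20791.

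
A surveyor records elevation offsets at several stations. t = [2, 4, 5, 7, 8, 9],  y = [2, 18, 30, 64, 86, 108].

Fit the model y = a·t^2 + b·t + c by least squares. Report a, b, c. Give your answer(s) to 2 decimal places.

a = 1.43, b = -0.41, c = -3.08

Sums needed: Σt^2·t^2 = 13955, Σt^2·t = 1781, Σt^2 = 239, Σt·t = 239, Σt = 35, Σ1 = 6.
For Xᵀy: Σt^2·y = 18434, Σt·y = 2334, Σy = 308.
XᵀX·[a, b, c]ᵀ = Xᵀy becomes [[13955, 1781, 239]; [1781, 239, 35]; [239, 35, 6]]·[a, b, c]ᵀ = [18434, 2334, 308]ᵀ.
Row-reducing yields a = 941/660, b = -269/660, c = -339/110.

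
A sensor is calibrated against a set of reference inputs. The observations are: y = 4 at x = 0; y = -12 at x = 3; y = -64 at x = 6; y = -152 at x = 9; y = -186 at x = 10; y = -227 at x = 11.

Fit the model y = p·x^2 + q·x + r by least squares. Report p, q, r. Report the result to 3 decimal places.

p = -1.927, q = 0.150, r = 4.303

Setting ∂/∂p … = 0 gives: 32579·p + 3303·q + 347·r = -60791;  3303·p + 347·q + 39·r = -6145;  347·p + 39·q + 6·r = -637.
Solving the 3×3 system (Gaussian elimination) gives p = -419161/217520, q = 6529/43504, r = 116989/27190.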